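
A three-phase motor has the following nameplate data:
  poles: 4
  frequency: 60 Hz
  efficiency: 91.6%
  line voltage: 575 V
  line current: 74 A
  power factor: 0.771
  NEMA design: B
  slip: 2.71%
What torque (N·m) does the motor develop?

284 N·m

P_in = √3·V·I·cosφ = 1.732 × 575 × 74 × 0.771 = 56820 W
P_out = η·P_in = 0.916 × 56820 = 52047 W
n_s = 120×60/4 = 1800 rpm; n = 1800×(1−0.0271) = 1751 rpm
ω = 2π×1751/60 = 183.4 rad/s
τ = P_out/ω = 52047/183.4 = 284 N·m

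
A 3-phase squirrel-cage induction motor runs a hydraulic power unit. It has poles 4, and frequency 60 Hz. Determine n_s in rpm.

n_s = 120f/p = 120×60/4 = 1800 rpm

1800 rpm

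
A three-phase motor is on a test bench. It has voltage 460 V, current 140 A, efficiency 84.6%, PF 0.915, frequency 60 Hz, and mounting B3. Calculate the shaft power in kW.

P_in = √3·V·I·cosφ = 1.732 × 460 × 140 × 0.915 = 102060 W
P_out = η·P_in = 0.846 × 102060 = 86343 W

86.3 kW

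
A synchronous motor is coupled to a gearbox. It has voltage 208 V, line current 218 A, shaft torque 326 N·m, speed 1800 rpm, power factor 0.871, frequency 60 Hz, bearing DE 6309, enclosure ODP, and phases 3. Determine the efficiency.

ω = 2π × 1800/60 = 188.5 rad/s; P_out = τω = 326 × 188.5 = 61451 W
P_in = √3·V_L·I_L·cosφ = 1.732 × 208 × 218 × 0.871 = 68405 W
η = P_out / P_in = 61451 / 68405 = 0.898 = 89.8%

89.8 %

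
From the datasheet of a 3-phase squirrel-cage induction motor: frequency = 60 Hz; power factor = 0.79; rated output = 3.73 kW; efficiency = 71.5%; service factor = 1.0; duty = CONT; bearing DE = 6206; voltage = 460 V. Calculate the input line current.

P_out = 3.73 kW = 3730 W
P_in = P_out / η = 3730 / 0.715 = 5217 W
I_L = P_in / (√3·V_L·cosφ) = 5217 / (1.732 × 460 × 0.79) = 8.29 A

8.29 A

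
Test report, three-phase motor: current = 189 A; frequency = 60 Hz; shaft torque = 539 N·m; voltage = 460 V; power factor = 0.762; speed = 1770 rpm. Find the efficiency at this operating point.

87.1 %

ω = 2π × 1770/60 = 185.4 rad/s; P_out = τω = 539 × 185.4 = 99931 W
P_in = √3·V_L·I_L·cosφ = 1.732 × 460 × 189 × 0.762 = 114742 W
η = P_out / P_in = 99931 / 114742 = 0.871 = 87.1%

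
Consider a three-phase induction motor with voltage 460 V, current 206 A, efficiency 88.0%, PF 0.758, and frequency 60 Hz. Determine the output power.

P_in = √3·V·I·cosφ = 1.732 × 460 × 206 × 0.758 = 124406 W
P_out = η·P_in = 0.88 × 124406 = 109477 W

109 kW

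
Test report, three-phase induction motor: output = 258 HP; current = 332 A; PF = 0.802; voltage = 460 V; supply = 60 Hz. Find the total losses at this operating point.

P_in = √3·V·I·cosφ = 1.732×460×332×0.802 = 212138 W
P_out = 258×746 = 192468 W
Losses = P_in − P_out = 212138 − 192468 = 19670 W

19.7 kW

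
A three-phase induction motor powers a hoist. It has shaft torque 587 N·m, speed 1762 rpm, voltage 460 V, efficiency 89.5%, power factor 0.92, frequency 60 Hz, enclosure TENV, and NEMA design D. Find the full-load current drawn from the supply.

165 A

ω = 2π×1762/60 = 184.5 rad/s; P_out = τω = 587 × 184.5 = 108302 W
P_in = P_out / η = 108302 / 0.895 = 121008 W
I_L = P_in / (√3·V_L·cosφ) = 121008 / (1.732 × 460 × 0.92) = 165 A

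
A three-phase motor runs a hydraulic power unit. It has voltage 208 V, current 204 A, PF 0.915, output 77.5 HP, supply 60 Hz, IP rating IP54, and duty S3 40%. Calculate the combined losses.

9430 W

P_in = √3·V·I·cosφ = 1.732×208×204×0.915 = 67245 W
P_out = 77.5×746 = 57815 W
Losses = P_in − P_out = 67245 − 57815 = 9430 W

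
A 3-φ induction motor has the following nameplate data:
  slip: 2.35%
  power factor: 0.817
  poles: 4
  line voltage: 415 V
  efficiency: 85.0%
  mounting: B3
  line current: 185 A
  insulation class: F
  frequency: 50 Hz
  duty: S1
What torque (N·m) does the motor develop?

P_in = √3·V·I·cosφ = 1.732 × 415 × 185 × 0.817 = 108640 W
P_out = η·P_in = 0.85 × 108640 = 92344 W
n_s = 120×50/4 = 1500 rpm; n = 1500×(1−0.0235) = 1465 rpm
ω = 2π×1465/60 = 153.4 rad/s
τ = P_out/ω = 92344/153.4 = 602 N·m

602 N·m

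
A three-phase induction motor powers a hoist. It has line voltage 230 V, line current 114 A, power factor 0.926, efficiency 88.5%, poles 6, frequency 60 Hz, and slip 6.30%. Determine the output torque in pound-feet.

233 lb·ft

P_in = √3·V·I·cosφ = 1.732 × 230 × 114 × 0.926 = 42052 W
P_out = η·P_in = 0.885 × 42052 = 37216 W
n_s = 120×60/6 = 1200 rpm; n = 1200×(1−0.063) = 1124 rpm
ω = 2π×1124/60 = 117.7 rad/s
τ = P_out/ω = 37216/117.7 = 316.2 N·m
In lb·ft: 316.2/1.356 = 233 lb·ft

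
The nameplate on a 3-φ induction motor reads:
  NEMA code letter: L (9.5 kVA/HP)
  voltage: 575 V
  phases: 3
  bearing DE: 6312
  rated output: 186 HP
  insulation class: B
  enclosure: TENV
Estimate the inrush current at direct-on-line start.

S_LR = 9.5 × 186 = 1767 kVA
I_LR = S_LR/(√3·V_L) = 1767000/(1.732×575) = 1770 A

1770 A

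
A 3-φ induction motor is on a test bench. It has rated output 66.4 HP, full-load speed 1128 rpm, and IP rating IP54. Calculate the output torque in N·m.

419 N·m

P_out = 66.4 × 746 = 49534 W
ω = 2π × 1128/60 = 118.1 rad/s
τ = P_out/ω = 49534/118.1 = 419 N·m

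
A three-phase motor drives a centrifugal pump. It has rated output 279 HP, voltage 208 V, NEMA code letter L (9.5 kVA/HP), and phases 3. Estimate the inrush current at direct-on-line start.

S_LR = 9.5 × 279 = 2650.5 kVA
I_LR = S_LR/(√3·V_L) = 2650500/(1.732×208) = 7360 A

7360 A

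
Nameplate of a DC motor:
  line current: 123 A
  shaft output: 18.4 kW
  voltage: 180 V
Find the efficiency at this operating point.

P_out = 18.4 kW = 18400 W
P_in = V·I = 180 × 123 = 22140 W
η = P_out / P_in = 18400 / 22140 = 0.831 = 83.1%

83.1 %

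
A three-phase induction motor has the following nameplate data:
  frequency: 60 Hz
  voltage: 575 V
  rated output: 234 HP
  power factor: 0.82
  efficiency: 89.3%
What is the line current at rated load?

239 A

P_out = 234 × 746 = 174564 W
P_in = P_out / η = 174564 / 0.893 = 195480 W
I_L = P_in / (√3·V_L·cosφ) = 195480 / (1.732 × 575 × 0.82) = 239 A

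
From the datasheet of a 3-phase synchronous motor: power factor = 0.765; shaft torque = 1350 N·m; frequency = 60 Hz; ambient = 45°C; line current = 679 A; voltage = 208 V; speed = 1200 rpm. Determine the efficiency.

ω = 2π × 1200/60 = 125.7 rad/s; P_out = τω = 1350 × 125.7 = 169695 W
P_in = √3·V_L·I_L·cosφ = 1.732 × 208 × 679 × 0.765 = 187130 W
η = P_out / P_in = 169695 / 187130 = 0.907 = 90.7%

90.7 %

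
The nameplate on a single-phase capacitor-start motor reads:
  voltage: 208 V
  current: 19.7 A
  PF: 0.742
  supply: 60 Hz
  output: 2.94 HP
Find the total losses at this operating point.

P_in = V·I·cosφ = 208×19.7×0.742 = 3040 W
P_out = 2.94×746 = 2193 W
Losses = P_in − P_out = 3040 − 2193 = 847 W

847 W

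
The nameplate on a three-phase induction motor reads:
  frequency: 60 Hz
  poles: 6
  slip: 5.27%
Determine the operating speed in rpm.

1137 rpm

n_s = 120f/p = 120×60/6 = 1200 rpm
n = n_s(1 − s) = 1200 × (1 − 0.0527) = 1137 rpm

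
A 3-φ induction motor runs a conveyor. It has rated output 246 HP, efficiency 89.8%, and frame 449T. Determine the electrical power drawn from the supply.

P_out = 246 × 746 = 183516 W
P_in = P_out/η = 183516/0.898 = 204361 W = 204 kW

204 kW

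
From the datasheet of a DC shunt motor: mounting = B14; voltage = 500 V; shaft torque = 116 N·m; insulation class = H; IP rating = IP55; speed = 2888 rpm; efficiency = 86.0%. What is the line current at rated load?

81.6 A

ω = 2π×2888/60 = 302.4 rad/s; P_out = τω = 116 × 302.4 = 35078 W
P_in = P_out / η = 35078 / 0.860 = 40788 W
I = P_in / V = 40788 / 500 = 81.6 A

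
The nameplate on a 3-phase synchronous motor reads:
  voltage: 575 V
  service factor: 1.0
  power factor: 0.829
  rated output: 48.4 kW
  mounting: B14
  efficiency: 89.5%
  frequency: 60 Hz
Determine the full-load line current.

65.5 A

P_out = 48.4 kW = 48400 W
P_in = P_out / η = 48400 / 0.895 = 54078 W
I_L = P_in / (√3·V_L·cosφ) = 54078 / (1.732 × 575 × 0.829) = 65.5 A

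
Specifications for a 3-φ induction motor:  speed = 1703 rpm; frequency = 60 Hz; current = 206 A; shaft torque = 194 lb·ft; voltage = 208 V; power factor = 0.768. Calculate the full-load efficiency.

82.3 %

τ = 194 lb·ft × 1.356 = 263.1 N·m
ω = 2π × 1703/60 = 178.3 rad/s; P_out = τω = 263.1 × 178.3 = 46911 W
P_in = √3·V_L·I_L·cosφ = 1.732 × 208 × 206 × 0.768 = 56995 W
η = P_out / P_in = 46911 / 56995 = 0.823 = 82.3%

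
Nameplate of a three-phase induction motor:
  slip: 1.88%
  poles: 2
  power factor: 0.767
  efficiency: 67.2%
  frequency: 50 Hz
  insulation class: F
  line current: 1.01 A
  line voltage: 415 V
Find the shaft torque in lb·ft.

P_in = √3·V·I·cosφ = 1.732 × 415 × 1.01 × 0.767 = 557 W
P_out = η·P_in = 0.672 × 557 = 374 W
n_s = 120×50/2 = 3000 rpm; n = 3000×(1−0.0188) = 2944 rpm
ω = 2π×2944/60 = 308.3 rad/s
τ = P_out/ω = 374/308.3 = 1.213 N·m
In lb·ft: 1.213/1.356 = 0.895 lb·ft

0.895 lb·ft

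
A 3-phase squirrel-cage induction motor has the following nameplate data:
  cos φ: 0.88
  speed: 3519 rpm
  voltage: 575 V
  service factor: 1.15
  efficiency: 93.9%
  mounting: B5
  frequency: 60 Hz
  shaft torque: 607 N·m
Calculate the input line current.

ω = 2π×3519/60 = 368.5 rad/s; P_out = τω = 607 × 368.5 = 223680 W
P_in = P_out / η = 223680 / 0.939 = 238211 W
I_L = P_in / (√3·V_L·cosφ) = 238211 / (1.732 × 575 × 0.88) = 272 A

272 A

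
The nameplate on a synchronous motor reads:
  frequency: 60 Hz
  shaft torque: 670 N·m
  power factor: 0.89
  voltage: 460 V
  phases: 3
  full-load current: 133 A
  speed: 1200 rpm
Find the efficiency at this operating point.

89.3 %

ω = 2π × 1200/60 = 125.7 rad/s; P_out = τω = 670 × 125.7 = 84219 W
P_in = √3·V_L·I_L·cosφ = 1.732 × 460 × 133 × 0.89 = 94308 W
η = P_out / P_in = 84219 / 94308 = 0.893 = 89.3%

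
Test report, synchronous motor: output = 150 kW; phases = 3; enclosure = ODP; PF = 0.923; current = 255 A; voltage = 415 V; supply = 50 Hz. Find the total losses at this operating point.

19200 W

P_in = √3·V·I·cosφ = 1.732×415×255×0.923 = 169176 W
P_out = 150000 W
Losses = P_in − P_out = 169176 − 150000 = 19176 W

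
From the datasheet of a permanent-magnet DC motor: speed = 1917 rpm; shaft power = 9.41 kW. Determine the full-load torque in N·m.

ω = 2π × 1917/60 = 200.7 rad/s
τ = P/ω = 9410/200.7 = 46.9 N·m

46.9 N·m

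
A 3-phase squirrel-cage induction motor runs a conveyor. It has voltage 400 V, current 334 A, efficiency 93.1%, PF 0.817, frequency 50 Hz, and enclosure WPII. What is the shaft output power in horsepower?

236 HP

P_in = √3·V·I·cosφ = 1.732 × 400 × 334 × 0.817 = 189050 W
P_out = η·P_in = 0.931 × 189050 = 176006 W
= 176006/746 = 236 HP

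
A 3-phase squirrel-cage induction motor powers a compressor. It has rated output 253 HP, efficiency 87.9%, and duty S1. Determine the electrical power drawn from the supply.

215 kW

P_out = 253 × 746 = 188738 W
P_in = P_out/η = 188738/0.879 = 214719 W = 215 kW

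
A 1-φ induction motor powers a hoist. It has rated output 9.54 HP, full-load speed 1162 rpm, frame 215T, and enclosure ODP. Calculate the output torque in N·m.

58.5 N·m

P_out = 9.54 × 746 = 7117 W
ω = 2π × 1162/60 = 121.7 rad/s
τ = P_out/ω = 7117/121.7 = 58.5 N·m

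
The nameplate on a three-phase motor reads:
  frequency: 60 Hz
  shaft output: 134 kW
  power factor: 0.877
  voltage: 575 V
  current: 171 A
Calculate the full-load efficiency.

P_out = 134 kW = 134000 W
P_in = √3·V_L·I_L·cosφ = 1.732 × 575 × 171 × 0.877 = 149352 W
η = P_out / P_in = 134000 / 149352 = 0.897 = 89.7%

89.7 %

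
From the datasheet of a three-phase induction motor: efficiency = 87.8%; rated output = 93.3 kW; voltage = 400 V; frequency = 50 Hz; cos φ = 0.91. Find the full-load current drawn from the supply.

P_out = 93.3 kW = 93300 W
P_in = P_out / η = 93300 / 0.878 = 106264 W
I_L = P_in / (√3·V_L·cosφ) = 106264 / (1.732 × 400 × 0.91) = 169 A

169 A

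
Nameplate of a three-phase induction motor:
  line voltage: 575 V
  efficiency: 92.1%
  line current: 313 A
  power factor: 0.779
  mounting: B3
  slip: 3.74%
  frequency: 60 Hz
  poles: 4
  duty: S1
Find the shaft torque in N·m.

P_in = √3·V·I·cosφ = 1.732 × 575 × 313 × 0.779 = 242827 W
P_out = η·P_in = 0.921 × 242827 = 223644 W
n_s = 120×60/4 = 1800 rpm; n = 1800×(1−0.0374) = 1733 rpm
ω = 2π×1733/60 = 181.5 rad/s
τ = P_out/ω = 223644/181.5 = 1230 N·m

1230 N·m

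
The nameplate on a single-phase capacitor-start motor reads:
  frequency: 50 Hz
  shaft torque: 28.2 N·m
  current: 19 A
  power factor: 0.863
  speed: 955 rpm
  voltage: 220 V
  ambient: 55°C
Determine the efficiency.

ω = 2π × 955/60 = 100 rad/s; P_out = τω = 28.2 × 100 = 2820 W
P_in = V·I·cosφ = 220 × 19 × 0.863 = 3607 W
η = P_out / P_in = 2820 / 3607 = 0.782 = 78.2%

78.2 %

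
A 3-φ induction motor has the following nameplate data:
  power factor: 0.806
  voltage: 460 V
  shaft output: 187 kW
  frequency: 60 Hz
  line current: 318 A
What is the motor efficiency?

91.6 %

P_out = 187 kW = 187000 W
P_in = √3·V_L·I_L·cosφ = 1.732 × 460 × 318 × 0.806 = 204206 W
η = P_out / P_in = 187000 / 204206 = 0.916 = 91.6%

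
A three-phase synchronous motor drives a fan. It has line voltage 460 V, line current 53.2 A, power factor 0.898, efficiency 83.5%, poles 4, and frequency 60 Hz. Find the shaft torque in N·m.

P_in = √3·V·I·cosφ = 1.732 × 460 × 53.2 × 0.898 = 38062 W
P_out = η·P_in = 0.835 × 38062 = 31782 W
n = n_s = 120×60/4 = 1800 rpm (synchronous)
ω = 2π×1800/60 = 188.5 rad/s
τ = P_out/ω = 31782/188.5 = 169 N·m

169 N·m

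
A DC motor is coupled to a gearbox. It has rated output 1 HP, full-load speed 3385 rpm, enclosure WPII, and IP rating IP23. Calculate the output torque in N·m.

2.1 N·m

P_out = 1 × 746 = 746 W
ω = 2π × 3385/60 = 354.5 rad/s
τ = P_out/ω = 746/354.5 = 2.1 N·m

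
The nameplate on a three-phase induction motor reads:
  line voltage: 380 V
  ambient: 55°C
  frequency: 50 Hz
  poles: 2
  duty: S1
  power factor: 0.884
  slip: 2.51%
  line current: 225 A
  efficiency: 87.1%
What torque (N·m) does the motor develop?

P_in = √3·V·I·cosφ = 1.732 × 380 × 225 × 0.884 = 130908 W
P_out = η·P_in = 0.871 × 130908 = 114021 W
n_s = 120×50/2 = 3000 rpm; n = 3000×(1−0.0251) = 2925 rpm
ω = 2π×2925/60 = 306.3 rad/s
τ = P_out/ω = 114021/306.3 = 372 N·m

372 N·m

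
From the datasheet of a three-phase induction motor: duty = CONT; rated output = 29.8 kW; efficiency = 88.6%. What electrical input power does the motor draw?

P_out = 29800 W
P_in = P_out/η = 29800/0.886 = 33634 W = 33.6 kW

33.6 kW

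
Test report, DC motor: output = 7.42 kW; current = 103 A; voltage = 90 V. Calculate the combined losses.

P_in = V·I = 90×103 = 9270 W
P_out = 7420 W
Losses = P_in − P_out = 9270 − 7420 = 1850 W

1850 W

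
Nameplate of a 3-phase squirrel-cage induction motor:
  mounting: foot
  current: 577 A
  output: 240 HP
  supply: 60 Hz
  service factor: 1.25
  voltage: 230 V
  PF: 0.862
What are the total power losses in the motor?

P_in = √3·V·I·cosφ = 1.732×230×577×0.862 = 198134 W
P_out = 240×746 = 179040 W
Losses = P_in − P_out = 198134 − 179040 = 19094 W

19100 W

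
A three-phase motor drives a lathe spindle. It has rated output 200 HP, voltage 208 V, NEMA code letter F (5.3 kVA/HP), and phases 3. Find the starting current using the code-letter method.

2940 A

S_LR = 5.3 × 200 = 1060 kVA
I_LR = S_LR/(√3·V_L) = 1060000/(1.732×208) = 2940 A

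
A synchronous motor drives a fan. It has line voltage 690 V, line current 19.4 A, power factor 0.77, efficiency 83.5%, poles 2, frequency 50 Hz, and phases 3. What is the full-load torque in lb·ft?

P_in = √3·V·I·cosφ = 1.732 × 690 × 19.4 × 0.77 = 17852 W
P_out = η·P_in = 0.835 × 17852 = 14906 W
n = n_s = 120×50/2 = 3000 rpm (synchronous)
ω = 2π×3000/60 = 314.2 rad/s
τ = P_out/ω = 14906/314.2 = 47.44 N·m
In lb·ft: 47.44/1.356 = 35 lb·ft

35 lb·ft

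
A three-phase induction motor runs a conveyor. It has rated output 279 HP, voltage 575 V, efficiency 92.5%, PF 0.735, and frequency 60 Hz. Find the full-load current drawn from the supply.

P_out = 279 × 746 = 208134 W
P_in = P_out / η = 208134 / 0.925 = 225010 W
I_L = P_in / (√3·V_L·cosφ) = 225010 / (1.732 × 575 × 0.735) = 307 A

307 A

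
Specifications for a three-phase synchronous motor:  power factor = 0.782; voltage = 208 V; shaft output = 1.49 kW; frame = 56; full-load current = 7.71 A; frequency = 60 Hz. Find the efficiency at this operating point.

P_out = 1.49 kW = 1490 W
P_in = √3·V_L·I_L·cosφ = 1.732 × 208 × 7.71 × 0.782 = 2172 W
η = P_out / P_in = 1490 / 2172 = 0.686 = 68.6%

68.6 %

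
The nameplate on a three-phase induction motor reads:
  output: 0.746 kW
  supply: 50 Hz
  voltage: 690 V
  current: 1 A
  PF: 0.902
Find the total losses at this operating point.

332 W

P_in = √3·V·I·cosφ = 1.732×690×1×0.902 = 1078 W
P_out = 746 W
Losses = P_in − P_out = 1078 − 746 = 332 W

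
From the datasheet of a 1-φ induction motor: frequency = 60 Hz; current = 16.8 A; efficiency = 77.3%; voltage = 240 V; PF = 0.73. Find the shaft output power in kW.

2.28 kW

P_in = V·I·cosφ = 240 × 16.8 × 0.73 = 2943 W
P_out = η·P_in = 0.773 × 2943 = 2275 W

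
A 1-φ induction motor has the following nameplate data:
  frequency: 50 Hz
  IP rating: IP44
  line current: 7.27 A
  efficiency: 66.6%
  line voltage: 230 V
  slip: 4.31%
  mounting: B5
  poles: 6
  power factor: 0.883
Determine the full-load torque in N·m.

P_in = V·I·cosφ = 230 × 7.27 × 0.883 = 1476 W
P_out = η·P_in = 0.666 × 1476 = 983 W
n_s = 120×50/6 = 1000 rpm; n = 1000×(1−0.0431) = 957 rpm
ω = 2π×957/60 = 100.2 rad/s
τ = P_out/ω = 983/100.2 = 9.81 N·m

9.81 N·m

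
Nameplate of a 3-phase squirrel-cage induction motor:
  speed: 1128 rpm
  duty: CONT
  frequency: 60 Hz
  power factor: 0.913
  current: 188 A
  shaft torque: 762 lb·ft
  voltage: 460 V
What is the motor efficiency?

τ = 762 lb·ft × 1.356 = 1033 N·m
ω = 2π × 1128/60 = 118.1 rad/s; P_out = τω = 1033 × 118.1 = 121997 W
P_in = √3·V_L·I_L·cosφ = 1.732 × 460 × 188 × 0.913 = 136752 W
η = P_out / P_in = 121997 / 136752 = 0.892 = 89.2%

89.2 %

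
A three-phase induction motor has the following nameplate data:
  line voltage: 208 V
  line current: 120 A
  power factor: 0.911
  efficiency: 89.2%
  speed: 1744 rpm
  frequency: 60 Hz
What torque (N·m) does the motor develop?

P_in = √3·V·I·cosφ = 1.732 × 208 × 120 × 0.911 = 39383 W
P_out = η·P_in = 0.892 × 39383 = 35130 W
n = 1744 rpm
ω = 2π×1744/60 = 182.6 rad/s
τ = P_out/ω = 35130/182.6 = 192 N·m

192 N·m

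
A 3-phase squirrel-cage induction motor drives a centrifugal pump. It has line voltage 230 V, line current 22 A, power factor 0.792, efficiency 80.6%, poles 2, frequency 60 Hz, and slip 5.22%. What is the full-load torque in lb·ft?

P_in = √3·V·I·cosφ = 1.732 × 230 × 22 × 0.792 = 6941 W
P_out = η·P_in = 0.806 × 6941 = 5594 W
n_s = 120×60/2 = 3600 rpm; n = 3600×(1−0.0522) = 3412 rpm
ω = 2π×3412/60 = 357.3 rad/s
τ = P_out/ω = 5594/357.3 = 15.66 N·m
In lb·ft: 15.66/1.356 = 11.5 lb·ft

11.5 lb·ft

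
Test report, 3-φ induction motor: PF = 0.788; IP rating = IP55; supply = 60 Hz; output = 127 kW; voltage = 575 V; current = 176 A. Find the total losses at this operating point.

P_in = √3·V·I·cosφ = 1.732×575×176×0.788 = 138119 W
P_out = 127000 W
Losses = P_in − P_out = 138119 − 127000 = 11119 W

11.1 kW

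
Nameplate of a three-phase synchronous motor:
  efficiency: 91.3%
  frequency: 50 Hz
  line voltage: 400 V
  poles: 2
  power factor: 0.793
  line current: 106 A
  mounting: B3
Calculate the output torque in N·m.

169 N·m

P_in = √3·V·I·cosφ = 1.732 × 400 × 106 × 0.793 = 58235 W
P_out = η·P_in = 0.913 × 58235 = 53169 W
n = n_s = 120×50/2 = 3000 rpm (synchronous)
ω = 2π×3000/60 = 314.2 rad/s
τ = P_out/ω = 53169/314.2 = 169 N·m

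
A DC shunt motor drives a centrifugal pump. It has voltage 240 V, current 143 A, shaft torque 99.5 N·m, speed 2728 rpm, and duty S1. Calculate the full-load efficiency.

ω = 2π × 2728/60 = 285.7 rad/s; P_out = τω = 99.5 × 285.7 = 28427 W
P_in = V·I = 240 × 143 = 34320 W
η = P_out / P_in = 28427 / 34320 = 0.828 = 82.8%

82.8 %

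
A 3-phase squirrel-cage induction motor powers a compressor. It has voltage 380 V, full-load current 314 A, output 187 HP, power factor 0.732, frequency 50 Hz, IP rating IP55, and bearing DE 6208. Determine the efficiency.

92.2 %

P_out = 187 × 746 = 139502 W
P_in = √3·V_L·I_L·cosφ = 1.732 × 380 × 314 × 0.732 = 151277 W
η = P_out / P_in = 139502 / 151277 = 0.922 = 92.2%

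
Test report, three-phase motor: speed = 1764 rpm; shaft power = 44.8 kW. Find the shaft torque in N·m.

ω = 2π × 1764/60 = 184.7 rad/s
τ = P/ω = 44800/184.7 = 243 N·m

243 N·m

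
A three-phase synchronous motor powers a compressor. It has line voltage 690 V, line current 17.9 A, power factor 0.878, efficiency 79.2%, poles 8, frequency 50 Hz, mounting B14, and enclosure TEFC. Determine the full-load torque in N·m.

P_in = √3·V·I·cosφ = 1.732 × 690 × 17.9 × 0.878 = 18782 W
P_out = η·P_in = 0.792 × 18782 = 14875 W
n = n_s = 120×50/8 = 750 rpm (synchronous)
ω = 2π×750/60 = 78.54 rad/s
τ = P_out/ω = 14875/78.54 = 189 N·m

189 N·m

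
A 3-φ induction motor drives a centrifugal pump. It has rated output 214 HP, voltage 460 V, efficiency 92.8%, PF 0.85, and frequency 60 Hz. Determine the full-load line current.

254 A

P_out = 214 × 746 = 159644 W
P_in = P_out / η = 159644 / 0.928 = 172030 W
I_L = P_in / (√3·V_L·cosφ) = 172030 / (1.732 × 460 × 0.85) = 254 A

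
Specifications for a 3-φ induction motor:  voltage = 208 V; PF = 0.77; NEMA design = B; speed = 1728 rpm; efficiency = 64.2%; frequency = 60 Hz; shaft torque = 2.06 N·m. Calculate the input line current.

2.09 A

ω = 2π×1728/60 = 181 rad/s; P_out = τω = 2.06 × 181 = 373 W
P_in = P_out / η = 373 / 0.642 = 581 W
I_L = P_in / (√3·V_L·cosφ) = 581 / (1.732 × 208 × 0.77) = 2.09 A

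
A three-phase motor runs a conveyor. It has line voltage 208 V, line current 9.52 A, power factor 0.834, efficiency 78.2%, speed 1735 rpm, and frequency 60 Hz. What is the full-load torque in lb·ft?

P_in = √3·V·I·cosφ = 1.732 × 208 × 9.52 × 0.834 = 2860 W
P_out = η·P_in = 0.782 × 2860 = 2237 W
n = 1735 rpm
ω = 2π×1735/60 = 181.7 rad/s
τ = P_out/ω = 2237/181.7 = 12.31 N·m
In lb·ft: 12.31/1.356 = 9.08 lb·ft

9.08 lb·ft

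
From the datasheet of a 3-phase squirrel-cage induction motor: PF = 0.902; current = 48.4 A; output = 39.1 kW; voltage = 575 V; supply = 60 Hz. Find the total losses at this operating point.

4.38 kW

P_in = √3·V·I·cosφ = 1.732×575×48.4×0.902 = 43478 W
P_out = 39100 W
Losses = P_in − P_out = 43478 − 39100 = 4378 W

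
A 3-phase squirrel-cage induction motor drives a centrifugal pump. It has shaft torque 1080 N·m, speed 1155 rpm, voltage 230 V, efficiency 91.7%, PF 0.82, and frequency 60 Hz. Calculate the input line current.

ω = 2π×1155/60 = 121 rad/s; P_out = τω = 1080 × 121 = 130680 W
P_in = P_out / η = 130680 / 0.917 = 142508 W
I_L = P_in / (√3·V_L·cosφ) = 142508 / (1.732 × 230 × 0.82) = 436 A

436 A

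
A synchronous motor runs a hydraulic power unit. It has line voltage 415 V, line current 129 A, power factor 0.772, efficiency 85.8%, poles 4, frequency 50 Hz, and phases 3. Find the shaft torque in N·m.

P_in = √3·V·I·cosφ = 1.732 × 415 × 129 × 0.772 = 71582 W
P_out = η·P_in = 0.858 × 71582 = 61417 W
n = n_s = 120×50/4 = 1500 rpm (synchronous)
ω = 2π×1500/60 = 157.1 rad/s
τ = P_out/ω = 61417/157.1 = 391 N·m

391 N·m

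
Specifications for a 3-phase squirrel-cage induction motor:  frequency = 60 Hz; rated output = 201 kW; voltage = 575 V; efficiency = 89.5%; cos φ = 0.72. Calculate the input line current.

313 A

P_out = 201 kW = 201000 W
P_in = P_out / η = 201000 / 0.895 = 224581 W
I_L = P_in / (√3·V_L·cosφ) = 224581 / (1.732 × 575 × 0.72) = 313 A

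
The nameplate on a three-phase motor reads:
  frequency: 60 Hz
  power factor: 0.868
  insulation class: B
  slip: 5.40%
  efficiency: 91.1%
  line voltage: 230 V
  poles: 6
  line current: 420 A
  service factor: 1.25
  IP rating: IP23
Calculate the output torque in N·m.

1110 N·m

P_in = √3·V·I·cosφ = 1.732 × 230 × 420 × 0.868 = 145226 W
P_out = η·P_in = 0.911 × 145226 = 132301 W
n_s = 120×60/6 = 1200 rpm; n = 1200×(1−0.054) = 1135 rpm
ω = 2π×1135/60 = 118.9 rad/s
τ = P_out/ω = 132301/118.9 = 1110 N·m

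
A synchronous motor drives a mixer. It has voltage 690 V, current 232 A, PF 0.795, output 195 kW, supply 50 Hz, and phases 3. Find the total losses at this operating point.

P_in = √3·V·I·cosφ = 1.732×690×232×0.795 = 220421 W
P_out = 195000 W
Losses = P_in − P_out = 220421 − 195000 = 25421 W

25400 W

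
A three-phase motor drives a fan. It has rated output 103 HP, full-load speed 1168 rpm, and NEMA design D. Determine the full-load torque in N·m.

628 N·m

P_out = 103 × 746 = 76838 W
ω = 2π × 1168/60 = 122.3 rad/s
τ = P_out/ω = 76838/122.3 = 628 N·m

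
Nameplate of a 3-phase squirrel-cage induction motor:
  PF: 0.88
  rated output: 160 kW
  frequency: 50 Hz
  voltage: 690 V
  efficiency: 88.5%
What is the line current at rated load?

172 A

P_out = 160 kW = 160000 W
P_in = P_out / η = 160000 / 0.885 = 180791 W
I_L = P_in / (√3·V_L·cosφ) = 180791 / (1.732 × 690 × 0.88) = 172 A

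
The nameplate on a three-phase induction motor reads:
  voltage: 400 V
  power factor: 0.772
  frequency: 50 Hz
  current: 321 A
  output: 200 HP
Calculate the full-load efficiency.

86.9 %

P_out = 200 × 746 = 149200 W
P_in = √3·V_L·I_L·cosφ = 1.732 × 400 × 321 × 0.772 = 171684 W
η = P_out / P_in = 149200 / 171684 = 0.869 = 86.9%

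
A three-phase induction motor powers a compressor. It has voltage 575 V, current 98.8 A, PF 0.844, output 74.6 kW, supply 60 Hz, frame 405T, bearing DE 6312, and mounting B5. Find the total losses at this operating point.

P_in = √3·V·I·cosφ = 1.732×575×98.8×0.844 = 83045 W
P_out = 74600 W
Losses = P_in − P_out = 83045 − 74600 = 8445 W

8.45 kW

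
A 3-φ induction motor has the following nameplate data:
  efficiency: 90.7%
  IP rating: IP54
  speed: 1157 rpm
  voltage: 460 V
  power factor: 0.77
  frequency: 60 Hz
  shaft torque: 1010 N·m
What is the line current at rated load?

ω = 2π×1157/60 = 121.2 rad/s; P_out = τω = 1010 × 121.2 = 122412 W
P_in = P_out / η = 122412 / 0.907 = 134964 W
I_L = P_in / (√3·V_L·cosφ) = 134964 / (1.732 × 460 × 0.77) = 220 A

220 A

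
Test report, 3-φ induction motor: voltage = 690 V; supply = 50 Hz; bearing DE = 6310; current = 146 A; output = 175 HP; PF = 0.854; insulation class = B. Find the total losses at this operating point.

P_in = √3·V·I·cosφ = 1.732×690×146×0.854 = 149007 W
P_out = 175×746 = 130550 W
Losses = P_in − P_out = 149007 − 130550 = 18457 W

18.5 kW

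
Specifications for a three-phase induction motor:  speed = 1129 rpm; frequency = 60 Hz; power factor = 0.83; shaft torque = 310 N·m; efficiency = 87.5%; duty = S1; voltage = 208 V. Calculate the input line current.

140 A

ω = 2π×1129/60 = 118.2 rad/s; P_out = τω = 310 × 118.2 = 36642 W
P_in = P_out / η = 36642 / 0.875 = 41877 W
I_L = P_in / (√3·V_L·cosφ) = 41877 / (1.732 × 208 × 0.83) = 140 A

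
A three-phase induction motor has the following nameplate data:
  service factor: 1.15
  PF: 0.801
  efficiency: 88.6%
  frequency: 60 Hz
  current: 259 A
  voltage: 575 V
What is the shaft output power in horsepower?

P_in = √3·V·I·cosφ = 1.732 × 575 × 259 × 0.801 = 206608 W
P_out = η·P_in = 0.886 × 206608 = 183055 W
= 183055/746 = 245 HP

245 HP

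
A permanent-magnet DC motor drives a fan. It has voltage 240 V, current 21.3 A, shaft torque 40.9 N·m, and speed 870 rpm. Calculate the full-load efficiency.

72.9 %

ω = 2π × 870/60 = 91.11 rad/s; P_out = τω = 40.9 × 91.11 = 3726 W
P_in = V·I = 240 × 21.3 = 5112 W
η = P_out / P_in = 3726 / 5112 = 0.729 = 72.9%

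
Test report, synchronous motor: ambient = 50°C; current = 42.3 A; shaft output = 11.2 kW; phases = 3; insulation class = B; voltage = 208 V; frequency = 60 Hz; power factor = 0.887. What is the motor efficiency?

P_out = 11.2 kW = 11200 W
P_in = √3·V_L·I_L·cosφ = 1.732 × 208 × 42.3 × 0.887 = 13517 W
η = P_out / P_in = 11200 / 13517 = 0.829 = 82.9%

82.9 %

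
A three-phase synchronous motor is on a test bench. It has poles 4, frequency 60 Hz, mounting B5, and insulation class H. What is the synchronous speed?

1800 rpm

n_s = 120f/p = 120×60/4 = 1800 rpm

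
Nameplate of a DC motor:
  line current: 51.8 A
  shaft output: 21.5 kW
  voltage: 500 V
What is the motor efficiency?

P_out = 21.5 kW = 21500 W
P_in = V·I = 500 × 51.8 = 25900 W
η = P_out / P_in = 21500 / 25900 = 0.830 = 83.0%

83.0 %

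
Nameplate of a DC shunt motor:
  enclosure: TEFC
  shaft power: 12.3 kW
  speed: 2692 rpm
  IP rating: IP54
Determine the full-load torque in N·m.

43.6 N·m

ω = 2π × 2692/60 = 281.9 rad/s
τ = P/ω = 12300/281.9 = 43.6 N·m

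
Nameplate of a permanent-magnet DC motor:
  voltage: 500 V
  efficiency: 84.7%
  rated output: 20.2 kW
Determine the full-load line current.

P_out = 20.2 kW = 20200 W
P_in = P_out / η = 20200 / 0.847 = 23849 W
I = P_in / V = 23849 / 500 = 47.7 A

47.7 A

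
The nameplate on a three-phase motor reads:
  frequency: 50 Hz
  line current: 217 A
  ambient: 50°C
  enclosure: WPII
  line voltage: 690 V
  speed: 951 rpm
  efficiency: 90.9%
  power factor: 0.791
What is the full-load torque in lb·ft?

1380 lb·ft

P_in = √3·V·I·cosφ = 1.732 × 690 × 217 × 0.791 = 205132 W
P_out = η·P_in = 0.909 × 205132 = 186465 W
n = 951 rpm
ω = 2π×951/60 = 99.59 rad/s
τ = P_out/ω = 186465/99.59 = 1872 N·m
In lb·ft: 1872/1.356 = 1380 lb·ft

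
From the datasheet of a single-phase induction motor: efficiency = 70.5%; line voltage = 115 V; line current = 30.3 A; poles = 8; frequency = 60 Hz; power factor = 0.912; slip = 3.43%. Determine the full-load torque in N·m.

P_in = V·I·cosφ = 115 × 30.3 × 0.912 = 3178 W
P_out = η·P_in = 0.705 × 3178 = 2240 W
n_s = 120×60/8 = 900 rpm; n = 900×(1−0.0343) = 869 rpm
ω = 2π×869/60 = 91 rad/s
τ = P_out/ω = 2240/91 = 24.6 N·m

24.6 N·m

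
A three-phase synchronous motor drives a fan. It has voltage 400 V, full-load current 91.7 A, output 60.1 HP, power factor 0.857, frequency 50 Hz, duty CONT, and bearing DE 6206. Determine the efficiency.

82.3 %

P_out = 60.1 × 746 = 44835 W
P_in = √3·V_L·I_L·cosφ = 1.732 × 400 × 91.7 × 0.857 = 54445 W
η = P_out / P_in = 44835 / 54445 = 0.823 = 82.3%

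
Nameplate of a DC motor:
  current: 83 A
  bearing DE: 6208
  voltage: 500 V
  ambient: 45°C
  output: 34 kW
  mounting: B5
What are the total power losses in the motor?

7.5 kW

P_in = V·I = 500×83 = 41500 W
P_out = 34000 W
Losses = P_in − P_out = 41500 − 34000 = 7500 W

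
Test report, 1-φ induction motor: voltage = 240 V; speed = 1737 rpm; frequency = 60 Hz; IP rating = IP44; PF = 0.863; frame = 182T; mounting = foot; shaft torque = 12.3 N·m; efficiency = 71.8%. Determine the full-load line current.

ω = 2π×1737/60 = 181.9 rad/s; P_out = τω = 12.3 × 181.9 = 2237 W
P_in = P_out / η = 2237 / 0.718 = 3116 W
I = P_in / (V·cosφ) = 3116 / (240 × 0.863) = 15 A

15 A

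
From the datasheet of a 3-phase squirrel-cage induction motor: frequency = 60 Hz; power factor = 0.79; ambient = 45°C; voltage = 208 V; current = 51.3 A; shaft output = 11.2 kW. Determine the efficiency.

76.7 %

P_out = 11.2 kW = 11200 W
P_in = √3·V_L·I_L·cosφ = 1.732 × 208 × 51.3 × 0.79 = 14600 W
η = P_out / P_in = 11200 / 14600 = 0.767 = 76.7%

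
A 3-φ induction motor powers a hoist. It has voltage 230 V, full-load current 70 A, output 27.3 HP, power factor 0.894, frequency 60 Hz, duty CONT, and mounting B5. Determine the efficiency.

P_out = 27.3 × 746 = 20366 W
P_in = √3·V_L·I_L·cosφ = 1.732 × 230 × 70 × 0.894 = 24929 W
η = P_out / P_in = 20366 / 24929 = 0.817 = 81.7%

81.7 %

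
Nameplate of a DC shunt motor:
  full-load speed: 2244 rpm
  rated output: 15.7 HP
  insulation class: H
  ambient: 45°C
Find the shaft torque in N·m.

P_out = 15.7 × 746 = 11712 W
ω = 2π × 2244/60 = 235 rad/s
τ = P_out/ω = 11712/235 = 49.8 N·m

49.8 N·m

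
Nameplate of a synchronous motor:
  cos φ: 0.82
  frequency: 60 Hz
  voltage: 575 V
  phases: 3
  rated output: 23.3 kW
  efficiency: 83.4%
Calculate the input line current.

P_out = 23.3 kW = 23300 W
P_in = P_out / η = 23300 / 0.834 = 27938 W
I_L = P_in / (√3·V_L·cosφ) = 27938 / (1.732 × 575 × 0.82) = 34.2 A

34.2 A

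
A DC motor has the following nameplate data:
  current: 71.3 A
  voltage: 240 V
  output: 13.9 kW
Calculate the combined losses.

P_in = V·I = 240×71.3 = 17112 W
P_out = 13900 W
Losses = P_in − P_out = 17112 − 13900 = 3212 W

3210 W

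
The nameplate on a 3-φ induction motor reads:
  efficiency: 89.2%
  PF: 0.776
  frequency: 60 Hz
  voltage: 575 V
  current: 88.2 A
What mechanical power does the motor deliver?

60.8 kW

P_in = √3·V·I·cosφ = 1.732 × 575 × 88.2 × 0.776 = 68163 W
P_out = η·P_in = 0.892 × 68163 = 60801 W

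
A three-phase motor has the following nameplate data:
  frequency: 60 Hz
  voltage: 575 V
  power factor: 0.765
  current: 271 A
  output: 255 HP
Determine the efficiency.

92.1 %

P_out = 255 × 746 = 190230 W
P_in = √3·V_L·I_L·cosφ = 1.732 × 575 × 271 × 0.765 = 206465 W
η = P_out / P_in = 190230 / 206465 = 0.921 = 92.1%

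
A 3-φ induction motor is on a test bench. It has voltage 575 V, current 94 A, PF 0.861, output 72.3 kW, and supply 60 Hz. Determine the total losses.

8300 W

P_in = √3·V·I·cosφ = 1.732×575×94×0.861 = 80602 W
P_out = 72300 W
Losses = P_in − P_out = 80602 − 72300 = 8302 W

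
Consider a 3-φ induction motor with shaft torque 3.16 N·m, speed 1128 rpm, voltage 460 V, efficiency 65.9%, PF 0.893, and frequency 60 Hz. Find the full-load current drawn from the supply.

0.796 A

ω = 2π×1128/60 = 118.1 rad/s; P_out = τω = 3.16 × 118.1 = 373 W
P_in = P_out / η = 373 / 0.659 = 566 W
I_L = P_in / (√3·V_L·cosφ) = 566 / (1.732 × 460 × 0.893) = 0.796 A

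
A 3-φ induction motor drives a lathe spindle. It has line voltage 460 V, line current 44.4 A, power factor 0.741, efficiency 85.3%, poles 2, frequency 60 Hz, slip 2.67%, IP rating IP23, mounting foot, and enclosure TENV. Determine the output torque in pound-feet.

44.9 lb·ft

P_in = √3·V·I·cosφ = 1.732 × 460 × 44.4 × 0.741 = 26212 W
P_out = η·P_in = 0.853 × 26212 = 22359 W
n_s = 120×60/2 = 3600 rpm; n = 3600×(1−0.0267) = 3504 rpm
ω = 2π×3504/60 = 366.9 rad/s
τ = P_out/ω = 22359/366.9 = 60.94 N·m
In lb·ft: 60.94/1.356 = 44.9 lb·ft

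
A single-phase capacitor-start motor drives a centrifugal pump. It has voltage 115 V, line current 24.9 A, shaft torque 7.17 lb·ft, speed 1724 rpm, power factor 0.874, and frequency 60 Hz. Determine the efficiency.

70.1 %

τ = 7.17 lb·ft × 1.356 = 9.723 N·m
ω = 2π × 1724/60 = 180.5 rad/s; P_out = τω = 9.723 × 180.5 = 1755 W
P_in = V·I·cosφ = 115 × 24.9 × 0.874 = 2503 W
η = P_out / P_in = 1755 / 2503 = 0.701 = 70.1%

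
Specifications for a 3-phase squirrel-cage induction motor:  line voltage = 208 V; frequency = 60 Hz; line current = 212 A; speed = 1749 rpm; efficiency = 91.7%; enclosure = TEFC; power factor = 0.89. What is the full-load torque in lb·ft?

251 lb·ft

P_in = √3·V·I·cosφ = 1.732 × 208 × 212 × 0.89 = 67973 W
P_out = η·P_in = 0.917 × 67973 = 62331 W
n = 1749 rpm
ω = 2π×1749/60 = 183.2 rad/s
τ = P_out/ω = 62331/183.2 = 340.2 N·m
In lb·ft: 340.2/1.356 = 251 lb·ft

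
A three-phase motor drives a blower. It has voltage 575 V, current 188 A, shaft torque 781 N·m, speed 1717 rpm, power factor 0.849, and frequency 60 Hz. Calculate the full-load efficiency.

88.3 %

ω = 2π × 1717/60 = 179.8 rad/s; P_out = τω = 781 × 179.8 = 140424 W
P_in = √3·V_L·I_L·cosφ = 1.732 × 575 × 188 × 0.849 = 158958 W
η = P_out / P_in = 140424 / 158958 = 0.883 = 88.3%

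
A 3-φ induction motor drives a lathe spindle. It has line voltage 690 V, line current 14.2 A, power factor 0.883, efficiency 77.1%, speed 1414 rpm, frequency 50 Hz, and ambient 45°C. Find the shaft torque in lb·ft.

57.5 lb·ft

P_in = √3·V·I·cosφ = 1.732 × 690 × 14.2 × 0.883 = 14985 W
P_out = η·P_in = 0.771 × 14985 = 11553 W
n = 1414 rpm
ω = 2π×1414/60 = 148.1 rad/s
τ = P_out/ω = 11553/148.1 = 78.01 N·m
In lb·ft: 78.01/1.356 = 57.5 lb·ft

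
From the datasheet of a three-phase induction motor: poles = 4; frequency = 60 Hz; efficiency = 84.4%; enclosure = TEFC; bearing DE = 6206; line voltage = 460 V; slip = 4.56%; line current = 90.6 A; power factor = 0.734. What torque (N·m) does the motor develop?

249 N·m

P_in = √3·V·I·cosφ = 1.732 × 460 × 90.6 × 0.734 = 52982 W
P_out = η·P_in = 0.844 × 52982 = 44717 W
n_s = 120×60/4 = 1800 rpm; n = 1800×(1−0.0456) = 1718 rpm
ω = 2π×1718/60 = 179.9 rad/s
τ = P_out/ω = 44717/179.9 = 249 N·m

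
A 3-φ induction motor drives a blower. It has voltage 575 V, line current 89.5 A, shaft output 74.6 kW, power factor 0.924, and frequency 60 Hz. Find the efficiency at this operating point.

P_out = 74.6 kW = 74600 W
P_in = √3·V_L·I_L·cosφ = 1.732 × 575 × 89.5 × 0.924 = 82359 W
η = P_out / P_in = 74600 / 82359 = 0.906 = 90.6%

90.6 %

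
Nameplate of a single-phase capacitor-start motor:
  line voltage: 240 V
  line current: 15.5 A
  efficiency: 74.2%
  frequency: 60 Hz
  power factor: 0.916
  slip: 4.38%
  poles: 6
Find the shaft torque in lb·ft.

15.5 lb·ft

P_in = V·I·cosφ = 240 × 15.5 × 0.916 = 3408 W
P_out = η·P_in = 0.742 × 3408 = 2529 W
n_s = 120×60/6 = 1200 rpm; n = 1200×(1−0.0438) = 1147 rpm
ω = 2π×1147/60 = 120.1 rad/s
τ = P_out/ω = 2529/120.1 = 21.06 N·m
In lb·ft: 21.06/1.356 = 15.5 lb·ft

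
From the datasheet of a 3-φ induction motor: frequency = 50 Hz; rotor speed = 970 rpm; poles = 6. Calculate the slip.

n_s = 120f/p = 120×50/6 = 1000 rpm
s = (n_s − n)/n_s = (1000 − 970)/1000 = 0.0300

3.0 %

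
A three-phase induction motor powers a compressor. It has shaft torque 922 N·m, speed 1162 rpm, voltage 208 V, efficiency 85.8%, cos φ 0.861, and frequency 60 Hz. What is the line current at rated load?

422 A

ω = 2π×1162/60 = 121.7 rad/s; P_out = τω = 922 × 121.7 = 112207 W
P_in = P_out / η = 112207 / 0.858 = 130777 W
I_L = P_in / (√3·V_L·cosφ) = 130777 / (1.732 × 208 × 0.861) = 422 A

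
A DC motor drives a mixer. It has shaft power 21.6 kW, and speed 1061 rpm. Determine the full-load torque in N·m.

194 N·m

ω = 2π × 1061/60 = 111.1 rad/s
τ = P/ω = 21600/111.1 = 194 N·m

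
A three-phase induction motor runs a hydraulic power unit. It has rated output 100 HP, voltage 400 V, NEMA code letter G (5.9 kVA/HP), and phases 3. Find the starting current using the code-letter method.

S_LR = 5.9 × 100 = 590 kVA
I_LR = S_LR/(√3·V_L) = 590000/(1.732×400) = 852 A

852 A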